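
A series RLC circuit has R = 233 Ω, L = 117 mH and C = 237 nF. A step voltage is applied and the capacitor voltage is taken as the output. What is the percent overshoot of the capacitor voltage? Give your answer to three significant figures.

For a series RLC circuit (capacitor voltage as output), ω_n = 1/√(LC) = 1/√(117 mH · 237 nF) = 6010 rad/s.
ζ = (R/2)·√(C/L) = (233/2)·√(237 nF/117 mH) = 0.166.
%OS = 100·exp(−πζ/√(1−ζ²)) = 59.0%.

%OS ≈ 59.0%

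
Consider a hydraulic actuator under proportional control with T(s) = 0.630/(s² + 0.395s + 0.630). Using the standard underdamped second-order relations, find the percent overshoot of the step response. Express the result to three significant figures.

%OS ≈ 44.6%

ω_n = √0.630 = 0.794 rad/s; ζ = 0.395/(2·0.794) = 0.249.
Overshoot: exp(−π·0.249/√(1−0.249²)) = 0.446, i.e. 44.6%.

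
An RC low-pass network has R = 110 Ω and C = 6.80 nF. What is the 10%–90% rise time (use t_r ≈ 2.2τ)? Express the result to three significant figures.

t_r ≈ 0.00000165 s

τ = RC = 110 × 6.80 nF = 0.000000748 s.
t_r ≈ 2.2τ = 0.00000165 s.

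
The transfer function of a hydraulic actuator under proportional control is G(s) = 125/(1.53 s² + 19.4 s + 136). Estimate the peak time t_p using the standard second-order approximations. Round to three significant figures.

Dividing through by 1.53: denominator becomes s² + 12.68 s + 88.89.
So ω_n = √88.89 = 9.43 rad/s and ζ = 12.68/(2·9.43) = 0.672.
The damped frequency ω_d = ω_n√(1−ζ²) = 6.98 rad/s. t_p = π/ω_d = 0.450 s.

t_p ≈ 0.450 s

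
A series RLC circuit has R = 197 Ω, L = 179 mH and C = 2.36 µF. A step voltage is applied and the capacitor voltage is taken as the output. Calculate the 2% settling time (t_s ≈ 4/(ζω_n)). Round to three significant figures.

t_s ≈ 0.00727 s

For a series RLC circuit (capacitor voltage as output), ω_n = 1/√(LC) = 1/√(179 mH · 2.36 µF) = 1540 rad/s.
ζ = (R/2)·√(C/L) = (197/2)·√(2.36 µF/179 mH) = 0.358.
t_s ≈ 4/(ζω_n) = 0.00727 s.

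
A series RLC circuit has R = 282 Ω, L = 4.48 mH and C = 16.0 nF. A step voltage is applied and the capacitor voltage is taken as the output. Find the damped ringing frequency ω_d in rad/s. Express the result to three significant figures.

ω_d ≈ 114000 rad/s

For a series RLC circuit (capacitor voltage as output), ω_n = 1/√(LC) = 1/√(4.48 mH · 16.0 nF) = 118000 rad/s.
ζ = (R/2)·√(C/L) = (282/2)·√(16.0 nF/4.48 mH) = 0.266.
ω_d = ω_n√(1−ζ²) = 114000 rad/s.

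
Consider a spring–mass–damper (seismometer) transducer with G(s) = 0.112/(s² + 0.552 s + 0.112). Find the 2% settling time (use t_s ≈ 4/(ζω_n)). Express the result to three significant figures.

Matching coefficients with s² + 2ζω_n s + ω_n² gives ω_n² = 0.112 ⇒ ω_n = 0.335 rad/s, and ζ = 0.552/(2ω_n) = 0.825.
t_s ≈ 4/(ζω_n) = 4/(0.825·0.335) = 14.5 s.

t_s ≈ 14.5 s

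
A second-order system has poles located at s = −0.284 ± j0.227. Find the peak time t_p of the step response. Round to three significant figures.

t_p = π/ω_d with ω_d = 0.227 (the imaginary part), so t_p = 13.8 s.

t_p ≈ 13.8 s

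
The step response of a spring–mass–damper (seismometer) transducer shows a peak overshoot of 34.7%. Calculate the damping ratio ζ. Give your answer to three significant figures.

From %OS = 100·exp(−πζ/√(1−ζ²)), invert to get ζ = −ln(OS)/√(π² + ln²(OS)) with OS = 0.347.
−ln 0.347 = 1.058, so ζ = 1.058/√(π² + 1.120) = 0.319.

ζ ≈ 0.319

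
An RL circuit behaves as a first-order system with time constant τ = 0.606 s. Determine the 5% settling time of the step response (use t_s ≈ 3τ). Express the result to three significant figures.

t_s ≈ 3τ = 1.82 s.

t_s ≈ 1.82 s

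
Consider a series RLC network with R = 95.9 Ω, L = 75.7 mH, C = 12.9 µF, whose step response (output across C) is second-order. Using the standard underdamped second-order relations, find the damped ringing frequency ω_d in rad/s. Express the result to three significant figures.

For a series RLC circuit (capacitor voltage as output), ω_n = 1/√(LC) = 1/√(75.7 mH · 12.9 µF) = 1010 rad/s.
ζ = (R/2)·√(C/L) = (95.9/2)·√(12.9 µF/75.7 mH) = 0.626.
ω_d = 1010·√(1 − 0.626²) = 789 rad/s.

ω_d ≈ 789 rad/s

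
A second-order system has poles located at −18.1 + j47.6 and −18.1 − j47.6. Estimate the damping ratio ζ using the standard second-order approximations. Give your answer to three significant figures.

The poles are at −σ ± jω_d with σ = 18.1 and ω_d = 47.6, so ω_n = √(σ²+ω_d²) = 50.9 rad/s and ζ = σ/ω_n = 0.355.

ζ ≈ 0.355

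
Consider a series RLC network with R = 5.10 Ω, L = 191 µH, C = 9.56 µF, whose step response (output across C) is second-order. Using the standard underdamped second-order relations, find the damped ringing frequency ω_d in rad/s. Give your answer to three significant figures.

ω_d ≈ 19200 rad/s

For a series RLC circuit (capacitor voltage as output), ω_n = 1/√(LC) = 1/√(191 µH · 9.56 µF) = 23400 rad/s.
ζ = (R/2)·√(C/L) = (5.10/2)·√(9.56 µF/191 µH) = 0.570.
ω_d = ω_n√(1−ζ²) = 19200 rad/s.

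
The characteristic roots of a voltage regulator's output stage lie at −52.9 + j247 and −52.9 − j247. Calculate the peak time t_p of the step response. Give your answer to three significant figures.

t_p ≈ 0.0127 s

t_p = π/ω_d with ω_d = 247 (the imaginary part), so t_p = 0.0127 s.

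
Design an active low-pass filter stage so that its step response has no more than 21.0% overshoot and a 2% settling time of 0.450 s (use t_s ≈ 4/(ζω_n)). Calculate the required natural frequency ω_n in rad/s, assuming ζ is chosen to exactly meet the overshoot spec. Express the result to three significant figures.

Inverting the overshoot relation: ζ = |ln 0.210|/√(π² + ln²0.210) = 0.445.
Then ω_n = 4/(ζ t_s) = 4/(0.445 × 0.450) = 20.0 rad/s.

ω_n ≈ 20.0 rad/s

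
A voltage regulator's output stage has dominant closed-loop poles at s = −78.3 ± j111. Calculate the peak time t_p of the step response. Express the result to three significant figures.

t_p = π/ω_d with ω_d = 111 (the imaginary part), so t_p = 0.0283 s.

t_p ≈ 0.0283 s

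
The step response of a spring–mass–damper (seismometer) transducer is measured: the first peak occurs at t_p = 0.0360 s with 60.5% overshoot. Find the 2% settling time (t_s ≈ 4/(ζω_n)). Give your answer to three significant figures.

t_s ≈ 0.287 s

From the overshoot, ζ = −ln(OS)/√(π²+ln²(OS)) = 0.158.
t_p = π/ω_d ⇒ ω_d = 87.3 rad/s; then ω_n = ω_d/√(1−ζ²) = 88.4 rad/s.
t_s ≈ 4/(ζω_n) = 4/(0.158·88.4) = 0.287 s.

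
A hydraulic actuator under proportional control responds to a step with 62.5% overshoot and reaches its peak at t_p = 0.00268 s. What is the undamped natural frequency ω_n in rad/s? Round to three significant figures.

From the overshoot, ζ = −ln(OS)/√(π²+ln²(OS)) = 0.148.
From t_p = π/ω_d, ω_d = π/0.00268 = 1170 rad/s, so ω_n = ω_d/√(1−ζ²) = 1190 rad/s.

ω_n ≈ 1190 rad/s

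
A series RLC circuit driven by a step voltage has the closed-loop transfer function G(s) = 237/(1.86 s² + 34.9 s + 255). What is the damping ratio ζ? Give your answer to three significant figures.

ζ ≈ 0.801

Dividing through by 1.86: denominator becomes s² + 18.76 s + 137.1.
So ω_n = √137.1 = 11.7 rad/s and ζ = 18.76/(2·11.7) = 0.801.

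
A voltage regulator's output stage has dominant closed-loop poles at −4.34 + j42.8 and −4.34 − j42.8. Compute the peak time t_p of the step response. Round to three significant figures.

t_p ≈ 0.0734 s

t_p = π/ω_d with ω_d = 42.8 (the imaginary part), so t_p = 0.0734 s.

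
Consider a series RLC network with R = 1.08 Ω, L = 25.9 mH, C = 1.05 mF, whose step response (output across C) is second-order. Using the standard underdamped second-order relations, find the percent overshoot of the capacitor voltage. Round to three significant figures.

%OS ≈ 70.9%

For a series RLC circuit (capacitor voltage as output), ω_n = 1/√(LC) = 1/√(25.9 mH · 1.05 mF) = 192 rad/s.
ζ = (R/2)·√(C/L) = (1.08/2)·√(1.05 mF/25.9 mH) = 0.109.
Overshoot: exp(−π·0.109/√(1−0.109²)) = 0.709, i.e. 70.9%.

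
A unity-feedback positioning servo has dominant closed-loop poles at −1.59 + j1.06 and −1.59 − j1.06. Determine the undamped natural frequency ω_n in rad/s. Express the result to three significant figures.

ω_n ≈ 1.91 rad/s

|pole| = ω_n = √(1.59² + 1.06²) = 1.91 rad/s; ζ = cos θ = σ/ω_n = 0.832.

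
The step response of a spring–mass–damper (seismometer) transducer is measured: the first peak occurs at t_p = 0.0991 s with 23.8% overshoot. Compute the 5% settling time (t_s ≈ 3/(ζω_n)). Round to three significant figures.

The overshoot fixes ζ = −ln(OS)/√(π²+ln²(OS)) = 0.416.
From t_p = π/ω_d, ω_d = π/0.0991 = 31.7 rad/s, so ω_n = ω_d/√(1−ζ²) = 34.9 rad/s.
t_s ≈ 3/(ζω_n) = 3/(0.416·34.9) = 0.207 s.

t_s ≈ 0.207 s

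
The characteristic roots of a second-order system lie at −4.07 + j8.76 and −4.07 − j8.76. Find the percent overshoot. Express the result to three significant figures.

%OS ≈ 23.2%

The poles are at −σ ± jω_d with σ = 4.07 and ω_d = 8.76, so ω_n = √(σ²+ω_d²) = 9.66 rad/s and ζ = σ/ω_n = 0.421.
Overshoot: exp(−π·0.421/√(1−0.421²)) = 0.232, i.e. 23.2%.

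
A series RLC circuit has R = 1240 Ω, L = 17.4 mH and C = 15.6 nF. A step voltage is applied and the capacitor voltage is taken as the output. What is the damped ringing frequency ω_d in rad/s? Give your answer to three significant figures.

ω_d ≈ 49100 rad/s

For a series RLC circuit (capacitor voltage as output), ω_n = 1/√(LC) = 1/√(17.4 mH · 15.6 nF) = 60700 rad/s.
ζ = (R/2)·√(C/L) = (1240/2)·√(15.6 nF/17.4 mH) = 0.587.
The damped frequency ω_d = ω_n√(1−ζ²) = 49100 rad/s.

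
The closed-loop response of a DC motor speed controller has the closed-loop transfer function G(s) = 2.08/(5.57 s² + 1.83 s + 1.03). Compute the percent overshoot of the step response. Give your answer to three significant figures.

Dividing through by 5.57: denominator becomes s² + 0.3285 s + 0.1849.
So ω_n = √0.1849 = 0.430 rad/s and ζ = 0.3285/(2·0.430) = 0.382.
%OS = 100·exp(−πζ/√(1−ζ²)) = 27.3%.

%OS ≈ 27.3%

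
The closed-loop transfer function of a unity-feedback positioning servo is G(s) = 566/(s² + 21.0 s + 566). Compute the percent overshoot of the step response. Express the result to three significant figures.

%OS ≈ 21.3%

Comparing the denominator to s² + 2ζω_n s + ω_n²: ω_n = √566 = 23.8 rad/s, and 2ζω_n = 21.0 so ζ = 21.0/(2·23.8) = 0.441.
Overshoot: exp(−π·0.441/√(1−0.441²)) = 0.213, i.e. 21.3%.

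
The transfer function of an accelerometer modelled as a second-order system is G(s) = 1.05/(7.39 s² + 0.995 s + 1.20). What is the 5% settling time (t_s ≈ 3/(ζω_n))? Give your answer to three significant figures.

t_s ≈ 44.6 s

Dividing through by 7.39: denominator becomes s² + 0.1346 s + 0.1624.
So ω_n = √0.1624 = 0.403 rad/s and ζ = 0.1346/(2·0.403) = 0.167.
t_s ≈ 3/(ζω_n) = 44.6 s.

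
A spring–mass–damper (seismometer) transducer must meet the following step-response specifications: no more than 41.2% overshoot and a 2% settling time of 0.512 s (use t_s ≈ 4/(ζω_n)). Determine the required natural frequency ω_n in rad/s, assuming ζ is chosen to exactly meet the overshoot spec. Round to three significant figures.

ω_n ≈ 28.8 rad/s

From %OS = 100·exp(−πζ/√(1−ζ²)), invert to get ζ = −ln(OS)/√(π² + ln²(OS)) with OS = 0.412.
−ln 0.412 = 0.8867, so ζ = 0.8867/√(π² + 0.7863) = 0.272.
From t_s ≈ 4/(ζω_n): ω_n = 4/(ζ·t_s) = 4/(0.272·0.512) = 28.8 rad/s.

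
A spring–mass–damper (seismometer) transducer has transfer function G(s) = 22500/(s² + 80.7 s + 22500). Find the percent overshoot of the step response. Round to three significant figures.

%OS ≈ 41.6%

Matching coefficients with s² + 2ζω_n s + ω_n² gives ω_n² = 22500 ⇒ ω_n = 150 rad/s, and ζ = 80.7/(2ω_n) = 0.269.
%OS = 100 e^{−πζ/√(1−ζ²)} with ζ = 0.269 gives 41.6%.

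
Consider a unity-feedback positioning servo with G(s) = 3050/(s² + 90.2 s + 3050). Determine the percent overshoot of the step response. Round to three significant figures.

%OS ≈ 1.17%

ω_n = √3050 = 55.2 rad/s; ζ = 90.2/(2·55.2) = 0.817.
Overshoot: exp(−π·0.817/√(1−0.817²)) = 0.0117, i.e. 1.17%.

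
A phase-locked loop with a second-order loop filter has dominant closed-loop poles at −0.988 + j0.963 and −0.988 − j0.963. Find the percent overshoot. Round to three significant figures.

With σ = 0.988, ω_d = 0.963: ω_n = √(σ²+ω_d²) = 1.38 rad/s, ζ = σ/ω_n = 0.716.
%OS = 100·exp(−πζ/√(1−ζ²)) = 3.98%.

%OS ≈ 3.98%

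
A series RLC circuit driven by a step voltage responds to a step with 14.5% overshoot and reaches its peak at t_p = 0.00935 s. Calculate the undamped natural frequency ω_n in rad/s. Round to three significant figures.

The overshoot fixes ζ = −ln(OS)/√(π²+ln²(OS)) = 0.524.
From t_p = π/ω_d, ω_d = π/0.00935 = 336 rad/s, so ω_n = ω_d/√(1−ζ²) = 394 rad/s.

ω_n ≈ 394 rad/s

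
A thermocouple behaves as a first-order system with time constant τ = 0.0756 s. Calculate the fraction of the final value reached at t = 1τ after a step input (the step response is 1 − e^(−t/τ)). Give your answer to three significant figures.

y(t)/y_∞ = 1 − e^(−t/τ) = 1 − e^(−1) = 1 − e^(−1.00) = 0.632.

y/y_∞ ≈ 0.632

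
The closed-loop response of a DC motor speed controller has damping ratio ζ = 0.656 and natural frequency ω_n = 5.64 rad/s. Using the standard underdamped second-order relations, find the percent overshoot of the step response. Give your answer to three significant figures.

For an underdamped second-order system, %OS = 100·exp(−πζ/√(1−ζ²)).
πζ/√(1−ζ²) = π·0.656/√(1−0.430) = 2.731, so %OS = 100·e^(−2.731) = 6.52%.

%OS ≈ 6.52%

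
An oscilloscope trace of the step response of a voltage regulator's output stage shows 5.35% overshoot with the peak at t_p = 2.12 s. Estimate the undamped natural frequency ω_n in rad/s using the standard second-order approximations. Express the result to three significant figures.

ω_n ≈ 2.03 rad/s

ζ from %OS: ζ = |ln 0.0535|/√(π²+ln²0.0535) = 0.682.
t_p = π/ω_d ⇒ ω_d = 1.48 rad/s; then ω_n = ω_d/√(1−ζ²) = 2.03 rad/s.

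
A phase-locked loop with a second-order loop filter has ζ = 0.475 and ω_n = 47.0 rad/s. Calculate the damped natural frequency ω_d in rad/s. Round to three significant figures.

ω_d ≈ 41.4 rad/s

ω_d = ω_n√(1−ζ²) = 47.0·√0.774 = 41.4 rad/s.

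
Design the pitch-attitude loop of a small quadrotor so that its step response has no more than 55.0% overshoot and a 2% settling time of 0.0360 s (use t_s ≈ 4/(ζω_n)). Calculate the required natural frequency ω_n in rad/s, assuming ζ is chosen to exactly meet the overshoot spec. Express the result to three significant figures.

ω_n ≈ 594 rad/s

ζ = −ln(OS)/√(π² + (ln OS)²). With OS = 0.550, ln OS = −0.5978 and ζ = 0.5978/3.198 = 0.187.
From t_s ≈ 4/(ζω_n): ω_n = 4/(ζ·t_s) = 4/(0.187·0.0360) = 594 rad/s.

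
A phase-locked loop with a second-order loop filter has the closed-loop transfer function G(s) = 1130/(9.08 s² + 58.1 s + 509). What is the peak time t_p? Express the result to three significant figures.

Dividing through by 9.08: denominator becomes s² + 6.399 s + 56.06.
So ω_n = √56.06 = 7.49 rad/s and ζ = 6.399/(2·7.49) = 0.427.
The damped frequency ω_d = ω_n√(1−ζ²) = 6.77 rad/s. t_p = π/ω_d = 0.464 s.

t_p ≈ 0.464 s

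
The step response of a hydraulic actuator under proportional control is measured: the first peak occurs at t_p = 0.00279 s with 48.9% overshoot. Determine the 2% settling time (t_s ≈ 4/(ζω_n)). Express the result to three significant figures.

The overshoot fixes ζ = −ln(OS)/√(π²+ln²(OS)) = 0.222.
From t_p = π/ω_d, ω_d = π/0.00279 = 1130 rad/s, so ω_n = ω_d/√(1−ζ²) = 1150 rad/s.
t_s ≈ 4/(ζω_n) = 4/(0.222·1150) = 0.0156 s.

t_s ≈ 0.0156 s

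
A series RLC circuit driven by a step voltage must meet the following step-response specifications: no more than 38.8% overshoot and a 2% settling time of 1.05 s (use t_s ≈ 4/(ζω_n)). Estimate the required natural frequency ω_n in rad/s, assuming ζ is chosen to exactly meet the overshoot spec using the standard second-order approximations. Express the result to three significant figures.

ω_n ≈ 13.2 rad/s

ζ = −ln(OS)/√(π² + (ln OS)²). With OS = 0.388, ln OS = −0.9467 and ζ = 0.9467/3.281 = 0.289.
Then ω_n = 4/(ζ t_s) = 4/(0.289 × 1.05) = 13.2 rad/s.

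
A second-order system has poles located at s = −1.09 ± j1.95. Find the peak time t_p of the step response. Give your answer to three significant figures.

t_p = π/ω_d with ω_d = 1.95 (the imaginary part), so t_p = 1.61 s.

t_p ≈ 1.61 s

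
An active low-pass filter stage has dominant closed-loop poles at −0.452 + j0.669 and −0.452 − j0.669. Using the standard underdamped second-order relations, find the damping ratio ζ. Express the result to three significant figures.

ζ ≈ 0.560

|pole| = ω_n = √(0.452² + 0.669²) = 0.807 rad/s; ζ = cos θ = σ/ω_n = 0.560.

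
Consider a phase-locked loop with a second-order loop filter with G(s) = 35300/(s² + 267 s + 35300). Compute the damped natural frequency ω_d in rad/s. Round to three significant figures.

Comparing the denominator to s² + 2ζω_n s + ω_n²: ω_n = √35300 = 188 rad/s, and 2ζω_n = 267 so ζ = 267/(2·188) = 0.711.
The damped frequency ω_d = ω_n√(1−ζ²) = 132 rad/s.

ω_d ≈ 132 rad/s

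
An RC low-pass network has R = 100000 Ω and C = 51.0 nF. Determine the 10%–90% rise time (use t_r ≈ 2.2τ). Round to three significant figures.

τ = RC = 100000 × 51.0 nF = 0.00510 s.
t_r ≈ 2.2τ = 0.0112 s.

t_r ≈ 0.0112 s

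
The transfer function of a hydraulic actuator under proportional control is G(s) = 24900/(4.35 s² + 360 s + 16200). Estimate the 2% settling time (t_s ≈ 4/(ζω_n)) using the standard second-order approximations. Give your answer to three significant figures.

Dividing through by 4.35: denominator becomes s² + 82.76 s + 3724.
So ω_n = √3724 = 61.0 rad/s and ζ = 82.76/(2·61.0) = 0.678.
t_s ≈ 4/(ζω_n) = 0.0967 s.

t_s ≈ 0.0967 s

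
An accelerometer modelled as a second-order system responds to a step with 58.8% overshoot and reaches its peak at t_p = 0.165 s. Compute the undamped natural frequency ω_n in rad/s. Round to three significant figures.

The overshoot fixes ζ = −ln(OS)/√(π²+ln²(OS)) = 0.167.
t_p = π/ω_d ⇒ ω_d = 19.0 rad/s; then ω_n = ω_d/√(1−ζ²) = 19.3 rad/s.

ω_n ≈ 19.3 rad/s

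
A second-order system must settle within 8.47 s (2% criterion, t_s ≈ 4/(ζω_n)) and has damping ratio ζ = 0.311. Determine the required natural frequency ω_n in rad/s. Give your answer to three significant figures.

ω_n ≈ 1.52 rad/s

Rearranging t_s ≈ 4/(ζω_n) gives ω_n = 4/(ζ·t_s) = 4/(0.311 × 8.47) = 1.52 rad/s.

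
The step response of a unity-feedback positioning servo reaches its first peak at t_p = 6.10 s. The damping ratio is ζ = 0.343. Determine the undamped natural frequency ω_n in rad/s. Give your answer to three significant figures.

Peak time t_p = π/ω_d, so ω_d = π/t_p = π/6.10 = 0.515 rad/s.
ω_n = ω_d/√(1−ζ²) = 0.515/√0.882 = 0.548 rad/s.

ω_n ≈ 0.548 rad/s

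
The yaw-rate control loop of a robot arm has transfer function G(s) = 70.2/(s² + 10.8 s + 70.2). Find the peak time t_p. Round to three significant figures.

ω_n = √70.2 = 8.38 rad/s; ζ = 10.8/(2·8.38) = 0.645.
ω_d = ω_n√(1−ζ²) = 6.41 rad/s. Then t_p = π/ω_d = 0.490 s.

t_p ≈ 0.490 s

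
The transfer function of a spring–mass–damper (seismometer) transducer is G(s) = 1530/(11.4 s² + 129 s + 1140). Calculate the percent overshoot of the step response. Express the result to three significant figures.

Dividing through by 11.4: denominator becomes s² + 11.32 s + 100.0.
So ω_n = √100.0 = 10.0 rad/s and ζ = 11.32/(2·10.0) = 0.566.
%OS = 100·exp(−πζ/√(1−ζ²)) = 11.6%.

%OS ≈ 11.6%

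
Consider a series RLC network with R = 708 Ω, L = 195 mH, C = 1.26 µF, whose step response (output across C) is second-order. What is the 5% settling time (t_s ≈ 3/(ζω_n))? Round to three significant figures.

t_s ≈ 0.00165 s

For a series RLC circuit (capacitor voltage as output), ω_n = 1/√(LC) = 1/√(195 mH · 1.26 µF) = 2020 rad/s.
ζ = (R/2)·√(C/L) = (708/2)·√(1.26 µF/195 mH) = 0.900.
t_s ≈ 3/(ζω_n) = 0.00165 s.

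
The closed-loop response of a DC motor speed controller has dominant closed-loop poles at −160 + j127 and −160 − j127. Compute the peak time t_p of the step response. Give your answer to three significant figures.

t_p = π/ω_d with ω_d = 127 (the imaginary part), so t_p = 0.0247 s.

t_p ≈ 0.0247 s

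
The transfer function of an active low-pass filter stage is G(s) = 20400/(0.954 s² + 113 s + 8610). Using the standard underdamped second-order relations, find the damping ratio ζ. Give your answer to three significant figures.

Dividing through by 0.954: denominator becomes s² + 118.4 s + 9025.
So ω_n = √9025 = 95.0 rad/s and ζ = 118.4/(2·95.0) = 0.623.

ζ ≈ 0.623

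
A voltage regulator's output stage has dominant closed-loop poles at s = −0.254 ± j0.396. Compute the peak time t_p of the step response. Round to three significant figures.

t_p = π/ω_d with ω_d = 0.396 (the imaginary part), so t_p = 7.93 s.

t_p ≈ 7.93 s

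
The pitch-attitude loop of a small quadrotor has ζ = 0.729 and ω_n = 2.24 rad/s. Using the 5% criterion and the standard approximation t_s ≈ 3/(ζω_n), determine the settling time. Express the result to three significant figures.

t_s ≈ 3/(ζω_n) = 3/(0.729 × 2.24) = 1.84 s.

t_s ≈ 1.84 s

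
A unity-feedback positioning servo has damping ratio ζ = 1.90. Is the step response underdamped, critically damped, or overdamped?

Since ζ = 1.90 > 1, the system is overdamped.

overdamped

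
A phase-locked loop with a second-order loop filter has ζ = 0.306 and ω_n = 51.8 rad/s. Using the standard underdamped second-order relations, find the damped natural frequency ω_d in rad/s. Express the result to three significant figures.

ω_d ≈ 49.3 rad/s

ω_d = ω_n√(1−ζ²) = 51.8·√0.906 = 49.3 rad/s.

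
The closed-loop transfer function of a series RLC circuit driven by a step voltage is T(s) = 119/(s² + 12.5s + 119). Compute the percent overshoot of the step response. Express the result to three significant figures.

%OS ≈ 11.1%

ω_n = √119 = 10.9 rad/s; ζ = 12.5/(2·10.9) = 0.573.
%OS = 100·exp(−πζ/√(1−ζ²)) = 11.1%.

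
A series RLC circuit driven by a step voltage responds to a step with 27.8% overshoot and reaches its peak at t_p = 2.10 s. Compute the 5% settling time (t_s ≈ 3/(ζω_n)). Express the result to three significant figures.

From the overshoot, ζ = −ln(OS)/√(π²+ln²(OS)) = 0.377.
t_p = π/ω_d ⇒ ω_d = 1.50 rad/s; then ω_n = ω_d/√(1−ζ²) = 1.62 rad/s.
t_s ≈ 3/(ζω_n) = 3/(0.377·1.62) = 4.92 s.

t_s ≈ 4.92 s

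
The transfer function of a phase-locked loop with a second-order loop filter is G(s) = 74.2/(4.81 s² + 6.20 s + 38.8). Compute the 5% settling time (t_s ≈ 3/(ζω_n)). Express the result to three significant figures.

Dividing through by 4.81: denominator becomes s² + 1.289 s + 8.067.
So ω_n = √8.067 = 2.84 rad/s and ζ = 1.289/(2·2.84) = 0.227.
t_s ≈ 3/(ζω_n) = 4.65 s.

t_s ≈ 4.65 s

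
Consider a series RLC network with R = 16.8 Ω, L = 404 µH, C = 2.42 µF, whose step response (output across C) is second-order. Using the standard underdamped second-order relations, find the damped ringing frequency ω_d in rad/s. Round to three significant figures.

For a series RLC circuit (capacitor voltage as output), ω_n = 1/√(LC) = 1/√(404 µH · 2.42 µF) = 32000 rad/s.
ζ = (R/2)·√(C/L) = (16.8/2)·√(2.42 µF/404 µH) = 0.650.
ω_d = 32000·√(1 − 0.650²) = 24300 rad/s.

ω_d ≈ 24300 rad/s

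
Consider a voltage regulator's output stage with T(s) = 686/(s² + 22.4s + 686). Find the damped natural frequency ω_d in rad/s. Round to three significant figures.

Comparing the denominator to s² + 2ζω_n s + ω_n²: ω_n = √686 = 26.2 rad/s, and 2ζω_n = 22.4 so ζ = 22.4/(2·26.2) = 0.428.
ω_d = 26.2·√(1 − 0.428²) = 23.7 rad/s.

ω_d ≈ 23.7 rad/s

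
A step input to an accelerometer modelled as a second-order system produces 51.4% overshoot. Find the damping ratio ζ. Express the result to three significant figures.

ζ ≈ 0.207

ζ = −ln(OS)/√(π² + (ln OS)²). With OS = 0.514, ln OS = −0.6655 and ζ = 0.6655/3.211 = 0.207.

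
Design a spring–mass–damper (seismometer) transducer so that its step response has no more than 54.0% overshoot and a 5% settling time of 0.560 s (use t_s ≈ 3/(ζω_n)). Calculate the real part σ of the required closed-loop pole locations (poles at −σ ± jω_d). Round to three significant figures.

σ ≈ 5.36

The settling-time spec alone fixes σ = ζω_n = 3/t_s = 3/0.560 = 5.36.
(Overshoot then fixes ζ = 0.192 and hence ω_d = σ·√(1−ζ²)/ζ = 27.3 rad/s.)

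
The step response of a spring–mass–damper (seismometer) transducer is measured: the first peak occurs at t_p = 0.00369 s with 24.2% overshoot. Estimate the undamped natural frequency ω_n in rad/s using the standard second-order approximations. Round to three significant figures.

ω_n ≈ 934 rad/s

From the overshoot, ζ = −ln(OS)/√(π²+ln²(OS)) = 0.412.
t_p = π/ω_d ⇒ ω_d = 851 rad/s; then ω_n = ω_d/√(1−ζ²) = 934 rad/s.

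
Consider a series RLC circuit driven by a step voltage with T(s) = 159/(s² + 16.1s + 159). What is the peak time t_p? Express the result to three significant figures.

t_p ≈ 0.324 s

Matching coefficients with s² + 2ζω_n s + ω_n² gives ω_n² = 159 ⇒ ω_n = 12.6 rad/s, and ζ = 16.1/(2ω_n) = 0.638.
The damped frequency ω_d = ω_n√(1−ζ²) = 9.71 rad/s. Then t_p = π/ω_d = 0.324 s.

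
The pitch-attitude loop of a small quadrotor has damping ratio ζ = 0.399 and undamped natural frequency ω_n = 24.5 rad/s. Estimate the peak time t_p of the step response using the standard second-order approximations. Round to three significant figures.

t_p ≈ 0.140 s

The damped frequency is ω_d = ω_n√(1−ζ²) = 24.5·√(1−0.159) = 22.5 rad/s.
Peak time t_p = π/ω_d = π/22.5 = 0.140 s.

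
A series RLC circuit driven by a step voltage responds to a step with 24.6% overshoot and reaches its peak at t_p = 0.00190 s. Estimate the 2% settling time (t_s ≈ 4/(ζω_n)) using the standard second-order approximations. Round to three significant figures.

From the overshoot, ζ = −ln(OS)/√(π²+ln²(OS)) = 0.408.
From t_p = π/ω_d, ω_d = π/0.00190 = 1650 rad/s, so ω_n = ω_d/√(1−ζ²) = 1810 rad/s.
t_s ≈ 4/(ζω_n) = 4/(0.408·1810) = 0.00542 s.

t_s ≈ 0.00542 s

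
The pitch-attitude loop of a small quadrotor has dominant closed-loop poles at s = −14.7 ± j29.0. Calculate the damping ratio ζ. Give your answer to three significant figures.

With σ = 14.7, ω_d = 29.0: ω_n = √(σ²+ω_d²) = 32.5 rad/s, ζ = σ/ω_n = 0.452.

ζ ≈ 0.452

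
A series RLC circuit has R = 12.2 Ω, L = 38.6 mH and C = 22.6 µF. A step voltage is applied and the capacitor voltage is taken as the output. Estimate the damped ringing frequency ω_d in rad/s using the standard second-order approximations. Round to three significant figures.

ω_d ≈ 1060 rad/s

For a series RLC circuit (capacitor voltage as output), ω_n = 1/√(LC) = 1/√(38.6 mH · 22.6 µF) = 1070 rad/s.
ζ = (R/2)·√(C/L) = (12.2/2)·√(22.6 µF/38.6 mH) = 0.148.
The damped frequency ω_d = ω_n√(1−ζ²) = 1060 rad/s.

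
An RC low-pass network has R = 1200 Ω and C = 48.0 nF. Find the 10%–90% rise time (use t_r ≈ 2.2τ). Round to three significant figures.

t_r ≈ 0.000127 s

τ = RC = 1200 × 48.0 nF = 0.0000576 s.
t_r ≈ 2.2τ = 0.000127 s.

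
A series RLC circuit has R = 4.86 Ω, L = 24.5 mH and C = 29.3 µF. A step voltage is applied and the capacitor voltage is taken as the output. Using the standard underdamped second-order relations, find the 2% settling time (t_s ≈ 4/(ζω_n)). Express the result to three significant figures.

For a series RLC circuit (capacitor voltage as output), ω_n = 1/√(LC) = 1/√(24.5 mH · 29.3 µF) = 1180 rad/s.
ζ = (R/2)·√(C/L) = (4.86/2)·√(29.3 µF/24.5 mH) = 0.0840.
t_s ≈ 4/(ζω_n) = 0.0403 s.

t_s ≈ 0.0403 s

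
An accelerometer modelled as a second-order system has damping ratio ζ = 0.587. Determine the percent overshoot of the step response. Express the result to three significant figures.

For an underdamped second-order system, %OS = 100·exp(−πζ/√(1−ζ²)).
πζ/√(1−ζ²) = π·0.587/√(1−0.345) = 2.278, so %OS = 100·e^(−2.278) = 10.3%.

%OS ≈ 10.3%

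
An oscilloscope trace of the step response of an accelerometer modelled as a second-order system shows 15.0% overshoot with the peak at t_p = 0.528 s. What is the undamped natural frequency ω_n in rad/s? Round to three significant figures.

ω_n ≈ 6.95 rad/s

ζ from %OS: ζ = |ln 0.150|/√(π²+ln²0.150) = 0.517.
t_p = π/ω_d ⇒ ω_d = 5.95 rad/s; then ω_n = ω_d/√(1−ζ²) = 6.95 rad/s.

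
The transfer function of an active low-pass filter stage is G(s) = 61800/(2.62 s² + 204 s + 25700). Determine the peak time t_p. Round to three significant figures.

t_p ≈ 0.0345 s

Dividing through by 2.62: denominator becomes s² + 77.86 s + 9809.
So ω_n = √9809 = 99.0 rad/s and ζ = 77.86/(2·99.0) = 0.393.
ω_d = 99.0·√(1 − 0.393²) = 91.1 rad/s. t_p = π/ω_d = 0.0345 s.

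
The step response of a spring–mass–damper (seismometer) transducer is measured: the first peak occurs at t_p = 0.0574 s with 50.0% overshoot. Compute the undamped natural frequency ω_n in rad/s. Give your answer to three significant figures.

ζ from %OS: ζ = |ln 0.500|/√(π²+ln²0.500) = 0.215.
From t_p = π/ω_d, ω_d = π/0.0574 = 54.7 rad/s, so ω_n = ω_d/√(1−ζ²) = 56.0 rad/s.

ω_n ≈ 56.0 rad/s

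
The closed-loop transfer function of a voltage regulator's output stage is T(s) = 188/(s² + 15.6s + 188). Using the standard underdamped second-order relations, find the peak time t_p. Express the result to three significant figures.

Matching coefficients with s² + 2ζω_n s + ω_n² gives ω_n² = 188 ⇒ ω_n = 13.7 rad/s, and ζ = 15.6/(2ω_n) = 0.569.
The damped frequency ω_d = ω_n√(1−ζ²) = 11.3 rad/s. Then t_p = π/ω_d = 0.279 s.

t_p ≈ 0.279 s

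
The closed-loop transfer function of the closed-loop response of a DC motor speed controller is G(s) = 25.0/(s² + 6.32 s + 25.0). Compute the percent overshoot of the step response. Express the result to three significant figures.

%OS ≈ 7.71%

Matching coefficients with s² + 2ζω_n s + ω_n² gives ω_n² = 25.0 ⇒ ω_n = 5.00 rad/s, and ζ = 6.32/(2ω_n) = 0.632.
%OS = 100 e^{−πζ/√(1−ζ²)} with ζ = 0.632 gives 7.71%.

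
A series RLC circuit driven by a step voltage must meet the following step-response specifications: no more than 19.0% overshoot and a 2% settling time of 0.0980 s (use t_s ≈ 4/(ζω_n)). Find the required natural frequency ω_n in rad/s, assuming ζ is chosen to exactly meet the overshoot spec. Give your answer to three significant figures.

ω_n ≈ 87.3 rad/s

ζ = −ln(OS)/√(π² + (ln OS)²). With OS = 0.190, ln OS = −1.661 and ζ = 1.661/3.554 = 0.467.
From t_s ≈ 4/(ζω_n): ω_n = 4/(ζ·t_s) = 4/(0.467·0.0980) = 87.3 rad/s.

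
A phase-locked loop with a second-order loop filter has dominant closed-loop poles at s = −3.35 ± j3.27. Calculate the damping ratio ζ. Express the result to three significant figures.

ζ ≈ 0.716

The poles are at −σ ± jω_d with σ = 3.35 and ω_d = 3.27, so ω_n = √(σ²+ω_d²) = 4.68 rad/s and ζ = σ/ω_n = 0.716.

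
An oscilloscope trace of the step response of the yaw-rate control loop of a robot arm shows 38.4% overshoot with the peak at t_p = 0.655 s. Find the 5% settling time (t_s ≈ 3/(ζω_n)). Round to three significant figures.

t_s ≈ 2.05 s

ζ from %OS: ζ = |ln 0.384|/√(π²+ln²0.384) = 0.291.
From t_p = π/ω_d, ω_d = π/0.655 = 4.80 rad/s, so ω_n = ω_d/√(1−ζ²) = 5.01 rad/s.
t_s ≈ 3/(ζω_n) = 3/(0.291·5.01) = 2.05 s.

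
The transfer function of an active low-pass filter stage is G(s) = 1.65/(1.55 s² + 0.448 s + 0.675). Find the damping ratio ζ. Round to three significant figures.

ζ ≈ 0.219

Dividing through by 1.55: denominator becomes s² + 0.2890 s + 0.4355.
So ω_n = √0.4355 = 0.660 rad/s and ζ = 0.2890/(2·0.660) = 0.219.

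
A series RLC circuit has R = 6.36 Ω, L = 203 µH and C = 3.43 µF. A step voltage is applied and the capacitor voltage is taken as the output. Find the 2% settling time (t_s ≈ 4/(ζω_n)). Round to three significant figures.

t_s ≈ 0.000255 s

For a series RLC circuit (capacitor voltage as output), ω_n = 1/√(LC) = 1/√(203 µH · 3.43 µF) = 37900 rad/s.
ζ = (R/2)·√(C/L) = (6.36/2)·√(3.43 µF/203 µH) = 0.413.
t_s ≈ 4/(ζω_n) = 0.000255 s.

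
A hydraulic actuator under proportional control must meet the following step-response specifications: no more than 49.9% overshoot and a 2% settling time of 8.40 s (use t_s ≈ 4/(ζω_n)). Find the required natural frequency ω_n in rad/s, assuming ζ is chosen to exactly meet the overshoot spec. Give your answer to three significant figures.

ω_n ≈ 2.20 rad/s

ζ = −ln(OS)/√(π² + (ln OS)²). With OS = 0.499, ln OS = −0.6951 and ζ = 0.6951/3.218 = 0.216.
From t_s ≈ 4/(ζω_n): ω_n = 4/(ζ·t_s) = 4/(0.216·8.40) = 2.20 rad/s.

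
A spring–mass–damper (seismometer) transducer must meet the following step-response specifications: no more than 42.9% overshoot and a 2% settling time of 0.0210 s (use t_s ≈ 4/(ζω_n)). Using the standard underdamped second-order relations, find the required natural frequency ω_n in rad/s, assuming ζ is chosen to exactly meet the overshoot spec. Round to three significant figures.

ω_n ≈ 732 rad/s

ζ = −ln(OS)/√(π² + (ln OS)²). With OS = 0.429, ln OS = −0.8463 and ζ = 0.8463/3.254 = 0.260.
Then ω_n = 4/(ζ t_s) = 4/(0.260 × 0.0210) = 732 rad/s.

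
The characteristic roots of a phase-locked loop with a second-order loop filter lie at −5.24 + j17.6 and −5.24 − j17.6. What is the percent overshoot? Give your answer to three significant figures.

%OS ≈ 39.2%

With σ = 5.24, ω_d = 17.6: ω_n = √(σ²+ω_d²) = 18.4 rad/s, ζ = σ/ω_n = 0.285.
%OS = 100 e^{−πζ/√(1−ζ²)} with ζ = 0.285 gives 39.2%.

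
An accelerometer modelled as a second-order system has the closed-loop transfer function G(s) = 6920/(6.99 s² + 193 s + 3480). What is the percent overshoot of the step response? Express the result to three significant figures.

%OS ≈ 8.42%

Dividing through by 6.99: denominator becomes s² + 27.61 s + 497.9.
So ω_n = √497.9 = 22.3 rad/s and ζ = 27.61/(2·22.3) = 0.619.
%OS = 100 e^{−πζ/√(1−ζ²)} with ζ = 0.619 gives 8.42%.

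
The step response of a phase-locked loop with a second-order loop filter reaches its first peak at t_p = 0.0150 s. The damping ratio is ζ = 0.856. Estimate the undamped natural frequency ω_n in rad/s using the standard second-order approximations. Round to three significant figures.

Peak time t_p = π/ω_d, so ω_d = π/t_p = π/0.0150 = 209 rad/s.
ω_n = ω_d/√(1−ζ²) = 209/√0.267 = 405 rad/s.

ω_n ≈ 405 rad/s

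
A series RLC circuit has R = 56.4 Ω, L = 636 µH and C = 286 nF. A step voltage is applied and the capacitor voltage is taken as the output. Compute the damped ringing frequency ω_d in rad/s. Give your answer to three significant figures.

For a series RLC circuit (capacitor voltage as output), ω_n = 1/√(LC) = 1/√(636 µH · 286 nF) = 74100 rad/s.
ζ = (R/2)·√(C/L) = (56.4/2)·√(286 nF/636 µH) = 0.598.
ω_d = ω_n√(1−ζ²) = 59400 rad/s.

ω_d ≈ 59400 rad/s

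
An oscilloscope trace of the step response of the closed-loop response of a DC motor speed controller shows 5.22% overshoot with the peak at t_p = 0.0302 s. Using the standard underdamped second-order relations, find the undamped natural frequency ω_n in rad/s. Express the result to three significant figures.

From the overshoot, ζ = −ln(OS)/√(π²+ln²(OS)) = 0.685.
t_p = π/ω_d ⇒ ω_d = 104 rad/s; then ω_n = ω_d/√(1−ζ²) = 143 rad/s.

ω_n ≈ 143 rad/s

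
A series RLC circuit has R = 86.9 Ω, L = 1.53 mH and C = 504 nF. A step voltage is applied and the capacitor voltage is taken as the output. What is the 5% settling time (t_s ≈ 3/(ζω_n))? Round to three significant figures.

t_s ≈ 0.000106 s

For a series RLC circuit (capacitor voltage as output), ω_n = 1/√(LC) = 1/√(1.53 mH · 504 nF) = 36000 rad/s.
ζ = (R/2)·√(C/L) = (86.9/2)·√(504 nF/1.53 mH) = 0.789.
t_s ≈ 3/(ζω_n) = 0.000106 s.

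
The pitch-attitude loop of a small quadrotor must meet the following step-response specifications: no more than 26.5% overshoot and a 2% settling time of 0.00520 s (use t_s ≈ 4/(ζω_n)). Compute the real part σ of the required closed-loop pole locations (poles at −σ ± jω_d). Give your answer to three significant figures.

σ ≈ 769

The settling-time spec alone fixes σ = ζω_n = 4/t_s = 4/0.00520 = 769.
(Overshoot then fixes ζ = 0.389 and hence ω_d = σ·√(1−ζ²)/ζ = 1820 rad/s.)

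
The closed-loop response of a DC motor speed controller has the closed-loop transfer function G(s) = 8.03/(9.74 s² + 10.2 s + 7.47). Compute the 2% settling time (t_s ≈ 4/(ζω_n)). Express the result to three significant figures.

t_s ≈ 7.64 s

Dividing through by 9.74: denominator becomes s² + 1.047 s + 0.7669.
So ω_n = √0.7669 = 0.876 rad/s and ζ = 1.047/(2·0.876) = 0.598.
t_s ≈ 4/(ζω_n) = 7.64 s.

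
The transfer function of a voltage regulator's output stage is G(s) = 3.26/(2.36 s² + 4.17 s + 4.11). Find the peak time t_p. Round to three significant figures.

Dividing through by 2.36: denominator becomes s² + 1.767 s + 1.742.
So ω_n = √1.742 = 1.32 rad/s and ζ = 1.767/(2·1.32) = 0.669.
ω_d = 1.32·√(1 − 0.669²) = 0.980 rad/s. t_p = π/ω_d = 3.20 s.

t_p ≈ 3.20 s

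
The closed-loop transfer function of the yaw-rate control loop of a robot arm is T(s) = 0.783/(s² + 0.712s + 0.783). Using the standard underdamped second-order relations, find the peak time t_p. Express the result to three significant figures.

t_p ≈ 3.88 s

Matching coefficients with s² + 2ζω_n s + ω_n² gives ω_n² = 0.783 ⇒ ω_n = 0.885 rad/s, and ζ = 0.712/(2ω_n) = 0.402.
ω_d = 0.885·√(1 − 0.402²) = 0.810 rad/s. Then t_p = π/ω_d = 3.88 s.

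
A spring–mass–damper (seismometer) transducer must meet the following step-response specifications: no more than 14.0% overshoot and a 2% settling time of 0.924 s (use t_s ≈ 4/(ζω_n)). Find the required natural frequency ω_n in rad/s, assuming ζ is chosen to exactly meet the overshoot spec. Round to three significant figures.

Inverting the overshoot relation: ζ = |ln 0.140|/√(π² + ln²0.140) = 0.531.
Then ω_n = 4/(ζ t_s) = 4/(0.531 × 0.924) = 8.16 rad/s.

ω_n ≈ 8.16 rad/s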